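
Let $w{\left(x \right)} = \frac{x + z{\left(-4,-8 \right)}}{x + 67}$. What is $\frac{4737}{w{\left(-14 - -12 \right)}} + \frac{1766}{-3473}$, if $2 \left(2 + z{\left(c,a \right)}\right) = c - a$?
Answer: $- \frac{1069357597}{6946} \approx -1.5395 \cdot 10^{5}$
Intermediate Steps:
$z{\left(c,a \right)} = -2 + \frac{c}{2} - \frac{a}{2}$ ($z{\left(c,a \right)} = -2 + \frac{c - a}{2} = -2 - \left(\frac{a}{2} - \frac{c}{2}\right) = -2 + \frac{c}{2} - \frac{a}{2}$)
$w{\left(x \right)} = \frac{x}{67 + x}$ ($w{\left(x \right)} = \frac{x - 0}{x + 67} = \frac{x - 0}{67 + x} = \frac{x + 0}{67 + x} = \frac{x}{67 + x}$)
$\frac{4737}{w{\left(-14 - -12 \right)}} + \frac{1766}{-3473} = \frac{4737}{\left(-14 - -12\right) \frac{1}{67 - 2}} + \frac{1766}{-3473} = \frac{4737}{\left(-14 + 12\right) \frac{1}{67 + \left(-14 + 12\right)}} + 1766 \left(- \frac{1}{3473}\right) = \frac{4737}{\left(-2\right) \frac{1}{67 - 2}} - \frac{1766}{3473} = \frac{4737}{\left(-2\right) \frac{1}{65}} - \frac{1766}{3473} = \frac{4737}{- \frac{2}{65}} - \frac{1766}{3473} = 4737 \left(- \frac{65}{2}\right) - \frac{1766}{3473} = - \frac{307905}{2} - \frac{1766}{3473} = - \frac{1069357597}{6946}$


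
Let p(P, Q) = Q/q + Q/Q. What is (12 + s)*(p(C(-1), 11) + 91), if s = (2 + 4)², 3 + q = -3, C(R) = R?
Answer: 4328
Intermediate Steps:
q = -6 (q = -3 - 3 = -6)
s = 36 (s = 6² = 36)
p(P, Q) = 1 - Q/6 (p(P, Q) = Q/(-6) + Q/Q = Q*(-⅙) + 1 = -Q/6 + 1 = 1 - Q/6)
(12 + s)*(p(C(-1), 11) + 91) = (12 + 36)*((1 - ⅙*11) + 91) = 48*((1 - 11/6) + 91) = 48*(-⅚ + 91) = 48*(541/6) = 4328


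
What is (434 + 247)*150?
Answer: 102150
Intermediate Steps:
(434 + 247)*150 = 681*150 = 102150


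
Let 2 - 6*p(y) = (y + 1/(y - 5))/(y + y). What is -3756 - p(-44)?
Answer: -97181699/25872 ≈ -3756.3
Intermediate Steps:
p(y) = ⅓ - (y + 1/(-5 + y))/(12*y) (p(y) = ⅓ - (y + 1/(y - 5))/(6*(y + y)) = ⅓ - (y + 1/(-5 + y))/(6*(2*y)) = ⅓ - (y + 1/(-5 + y))*1/(2*y)/6 = ⅓ - (y + 1/(-5 + y))/(12*y))
-3756 - p(-44) = -3756 - (-1 - 15*(-44) + 3*(-44)²)/(12*(-44)*(-5 - 44)) = -3756 - (-1)*(-1 + 660 + 3*1936)/(12*44*(-49)) = -3756 - (-1)*(-1)*(-1 + 660 + 5808)/(12*44*49) = -3756 - (-1)*(-1)*6467/(12*44*49) = -3756 - 1*6467/25872 = -3756 - 6467/25872 = -97181699/25872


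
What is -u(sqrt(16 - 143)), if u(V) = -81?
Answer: 81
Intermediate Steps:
-u(sqrt(16 - 143)) = -1*(-81) = 81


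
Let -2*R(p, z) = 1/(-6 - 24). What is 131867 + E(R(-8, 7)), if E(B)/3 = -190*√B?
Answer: 131867 - 19*√15 ≈ 1.3179e+5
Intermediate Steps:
R(p, z) = 1/60 (R(p, z) = -1/(2*(-6 - 24)) = -½/(-30) = -½*(-1/30) = 1/60)
E(B) = -570*√B (E(B) = 3*(-190*√B) = -570*√B)
131867 + E(R(-8, 7)) = 131867 - 19*√15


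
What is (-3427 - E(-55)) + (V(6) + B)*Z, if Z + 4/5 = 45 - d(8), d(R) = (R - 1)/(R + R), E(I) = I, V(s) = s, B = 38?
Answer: -28929/20 ≈ -1446.4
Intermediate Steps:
d(R) = (-1 + R)/(2*R) (d(R) = (-1 + R)/((2*R)) = (-1 + R)*(1/(2*R)) = (-1 + R)/(2*R))
Z = 3501/80 (Z = -⅘ + (45 - (-1 + 8)/(2*8)) = -⅘ + (45 - 7/(2*8)) = -⅘ + (45 - 1*7/16) = -⅘ + (45 - 7/16) = -⅘ + 713/16 = 3501/80 ≈ 43.763)
(-3427 - E(-55)) + (V(6) + B)*Z = (-3427 - 1*(-55)) + (6 + 38)*(3501/80) = (-3427 + 55) + 44*(3501/80) = -3372 + 38511/20 = -28929/20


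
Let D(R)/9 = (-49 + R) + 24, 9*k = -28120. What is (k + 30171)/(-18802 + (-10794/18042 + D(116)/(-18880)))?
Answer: -13819422415040/9607199221557 ≈ -1.4384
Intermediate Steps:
k = -28120/9 (k = (⅑)*(-28120) = -28120/9 ≈ -3124.4)
D(R) = -225 + 9*R (D(R) = 9*((-49 + R) + 24) = 9*(-25 + R) = -225 + 9*R)
(k + 30171)/(-18802 + (-10794/18042 + D(116)/(-18880))) = (-28120/9 + 30171)/(-18802 + (-10794/18042 + (-225 + 9*116)/(-18880))) = 243419/(9*(-18802 + (-10794*1/18042 + (-225 + 1044)*(-1/18880)))) = 243419/(9*(-18802 + (-1799/3007 + 819*(-1/18880)))) = 243419/(9*(-18802 + (-1799/3007 - 819/18880))) = 243419/(9*(-18802 - 36427853/56772160)) = 243419/(9*(-1067466580173/56772160)) = (243419/9)*(-56772160/1067466580173) = -13819422415040/9607199221557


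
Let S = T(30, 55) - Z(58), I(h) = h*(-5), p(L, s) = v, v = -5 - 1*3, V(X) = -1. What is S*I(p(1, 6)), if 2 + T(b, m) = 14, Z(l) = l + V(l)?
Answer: -1800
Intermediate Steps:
v = -8 (v = -5 - 3 = -8)
p(L, s) = -8
Z(l) = -1 + l (Z(l) = l - 1 = -1 + l)
T(b, m) = 12 (T(b, m) = -2 + 14 = 12)
I(h) = -5*h
S = -45 (S = 12 - (-1 + 58) = 12 - 1*57 = 12 - 57 = -45)
S*I(p(1, 6)) = -(-225)*(-8) = -45*40 = -1800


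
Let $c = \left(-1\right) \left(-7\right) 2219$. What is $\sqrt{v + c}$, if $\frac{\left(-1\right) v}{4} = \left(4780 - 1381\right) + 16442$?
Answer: $i \sqrt{63831} \approx 252.65 i$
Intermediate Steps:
$c = 15533$ ($c = 7 \cdot 2219 = 15533$)
$v = -79364$ ($v = - 4 \left(\left(4780 - 1381\right) + 16442\right) = - 4 \left(3399 + 16442\right) = \left(-4\right) 19841 = -79364$)
$\sqrt{v + c} = \sqrt{-79364 + 15533} = \sqrt{-63831} = i \sqrt{63831}$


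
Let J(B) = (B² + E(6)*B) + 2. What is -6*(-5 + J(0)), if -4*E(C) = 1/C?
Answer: 18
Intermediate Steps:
E(C) = -1/(4*C)
J(B) = 2 + B² - B/24 (J(B) = (B² + (-¼/6)*B) + 2 = (B² + (-¼*⅙)*B) + 2 = (B² - B/24) + 2 = 2 + B² - B/24)
-6*(-5 + J(0)) = -6*(-5 + (2 + 0² - 1/24*0)) = -6*(-5 + (2 + 0 + 0)) = -6*(-5 + 2) = -6*(-3) = 18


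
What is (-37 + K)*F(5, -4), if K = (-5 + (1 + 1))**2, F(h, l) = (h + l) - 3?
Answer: 56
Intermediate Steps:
F(h, l) = -3 + h + l
K = 9 (K = (-5 + 2)**2 = (-3)**2 = 9)
(-37 + K)*F(5, -4) = (-37 + 9)*(-3 + 5 - 4) = -28*(-2) = 56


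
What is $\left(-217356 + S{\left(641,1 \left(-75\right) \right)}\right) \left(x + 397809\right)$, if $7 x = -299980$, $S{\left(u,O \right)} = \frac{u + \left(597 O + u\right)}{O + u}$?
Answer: $- \frac{305782455429487}{3962} \approx -7.7179 \cdot 10^{10}$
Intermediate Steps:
$S{\left(u,O \right)} = \frac{2 u + 597 O}{O + u}$ ($S{\left(u,O \right)} = \frac{u + \left(u + 597 O\right)}{O + u} = \frac{2 u + 597 O}{O + u}$)
$x = - \frac{299980}{7}$ ($x = \frac{1}{7} \left(-299980\right) = - \frac{299980}{7} \approx -42854.0$)
$\left(-217356 + S{\left(641,1 \left(-75\right) \right)}\right) \left(x + 397809\right) = \left(-217356 + \frac{2 \cdot 641 + 597 \cdot 1 \left(-75\right)}{1 \left(-75\right) + 641}\right) \left(- \frac{299980}{7} + 397809\right) = \left(-217356 + \frac{1282 + 597 \left(-75\right)}{-75 + 641}\right) \frac{2484683}{7} = \left(-217356 + \frac{1282 - 44775}{566}\right) \frac{2484683}{7} = \left(-217356 + \frac{1}{566} \left(-43493\right)\right) \frac{2484683}{7} = \left(-217356 - \frac{43493}{566}\right) \frac{2484683}{7} = \left(- \frac{123066989}{566}\right) \frac{2484683}{7} = - \frac{305782455429487}{3962}$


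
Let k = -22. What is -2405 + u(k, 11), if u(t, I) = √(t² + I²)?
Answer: -2405 + 11*√5 ≈ -2380.4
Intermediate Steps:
u(t, I) = √(I² + t²)
-2405 + u(k, 11) = -2405 + √(11² + (-22)²) = -2405 + √(121 + 484) = -2405 + √605 = -2405 + 11*√5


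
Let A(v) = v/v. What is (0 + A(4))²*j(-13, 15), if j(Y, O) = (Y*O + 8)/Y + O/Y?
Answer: 172/13 ≈ 13.231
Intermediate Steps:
A(v) = 1
j(Y, O) = O/Y + (8 + O*Y)/Y (j(Y, O) = (O*Y + 8)/Y + O/Y = (8 + O*Y)/Y + O/Y = O/Y + (8 + O*Y)/Y)
(0 + A(4))²*j(-13, 15) = (0 + 1)²*((8 + 15 + 15*(-13))/(-13)) = 1²*(-(8 + 15 - 195)/13) = 1*(-1/13*(-172)) = 1*(172/13) = 172/13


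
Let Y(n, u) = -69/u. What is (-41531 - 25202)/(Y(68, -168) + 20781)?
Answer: -3737048/1163759 ≈ -3.2112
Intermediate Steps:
(-41531 - 25202)/(Y(68, -168) + 20781) = (-41531 - 25202)/(-69/(-168) + 20781) = -66733/(-69*(-1/168) + 20781) = -66733/(23/56 + 20781) = -66733/1163759/56 = -66733*56/1163759 = -3737048/1163759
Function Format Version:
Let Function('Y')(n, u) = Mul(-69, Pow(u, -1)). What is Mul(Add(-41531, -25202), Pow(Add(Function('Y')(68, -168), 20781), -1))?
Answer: Rational(-3737048, 1163759) ≈ -3.2112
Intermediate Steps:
Mul(Add(-41531, -25202), Pow(Add(Function('Y')(68, -168), 20781), -1)) = Mul(Add(-41531, -25202), Pow(Add(Mul(-69, Pow(-168, -1)), 20781), -1)) = Mul(-66733, Pow(Add(Mul(-69, Rational(-1, 168)), 20781), -1)) = Mul(-66733, Pow(Add(Rational(23, 56), 20781), -1)) = Mul(-66733, Pow(Rational(1163759, 56), -1)) = Mul(-66733, Rational(56, 1163759)) = Rational(-3737048, 1163759)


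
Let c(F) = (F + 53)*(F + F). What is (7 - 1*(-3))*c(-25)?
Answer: -14000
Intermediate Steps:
c(F) = 2*F*(53 + F) (c(F) = (53 + F)*(2*F) = 2*F*(53 + F))
(7 - 1*(-3))*c(-25) = (7 - 1*(-3))*(2*(-25)*(53 - 25)) = (7 + 3)*(2*(-25)*28) = 10*(-1400) = -14000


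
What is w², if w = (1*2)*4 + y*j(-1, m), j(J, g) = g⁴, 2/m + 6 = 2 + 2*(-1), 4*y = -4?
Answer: 418609/6561 ≈ 63.803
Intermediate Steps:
y = -1 (y = (¼)*(-4) = -1)
m = -⅓ (m = 2/(-6 + (2 + 2*(-1))) = 2/(-6 + (2 - 2)) = 2/(-6 + 0) = 2/(-6) = 2*(-⅙) = -⅓ ≈ -0.33333)
w = 647/81 (w = (1*2)*4 - (-⅓)⁴ = 2*4 - 1*1/81 = 8 - 1/81 = 647/81 ≈ 7.9877)
w² = (647/81)² = 418609/6561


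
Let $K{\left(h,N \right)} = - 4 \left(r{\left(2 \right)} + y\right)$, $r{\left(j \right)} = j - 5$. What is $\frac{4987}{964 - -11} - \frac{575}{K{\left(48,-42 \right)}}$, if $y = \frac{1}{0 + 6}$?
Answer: $- \frac{1512317}{33150} \approx -45.62$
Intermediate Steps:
$r{\left(j \right)} = -5 + j$
$y = \frac{1}{6} \approx 0.16667$
$K{\left(h,N \right)} = \frac{34}{3}$ ($K{\left(h,N \right)} = - 4 \left(\left(-5 + 2\right) + \frac{1}{6}\right) = - 4 \left(-3 + \frac{1}{6}\right) = - \frac{4 \left(-17\right)}{6} = \left(-1\right) \left(- \frac{34}{3}\right) = \frac{34}{3}$)
$\frac{4987}{964 - -11} - \frac{575}{K{\left(48,-42 \right)}} = \frac{4987}{964 - -11} - \frac{575}{\frac{34}{3}} = \frac{4987}{964 + 11} - \frac{1725}{34} = \frac{4987}{975} - \frac{1725}{34} = - \frac{1512317}{33150}$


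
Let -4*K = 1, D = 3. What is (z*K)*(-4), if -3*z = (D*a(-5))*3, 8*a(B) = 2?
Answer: -¾ ≈ -0.75000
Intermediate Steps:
a(B) = ¼ (a(B) = (⅛)*2 = ¼)
z = -¾ (z = -3*(¼)*3/3 = -3/4 = -⅓*9/4 = -¾ ≈ -0.75000)
K = -¼ (K = -¼*1 = -¼ ≈ -0.25000)
(z*K)*(-4) = -¾*(-¼)*(-4) = (3/16)*(-4) = -¾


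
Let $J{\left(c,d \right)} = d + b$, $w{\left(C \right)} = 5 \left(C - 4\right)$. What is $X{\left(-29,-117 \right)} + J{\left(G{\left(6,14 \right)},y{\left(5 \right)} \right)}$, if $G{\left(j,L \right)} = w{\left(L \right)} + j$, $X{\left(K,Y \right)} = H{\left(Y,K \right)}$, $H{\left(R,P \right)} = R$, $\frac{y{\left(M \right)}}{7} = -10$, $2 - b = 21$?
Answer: $-206$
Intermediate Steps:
$b = -19$ ($b = 2 - 21 = -19$)
$y{\left(M \right)} = -70$ ($y{\left(M \right)} = 7 \left(-10\right) = -70$)
$w{\left(C \right)} = -20 + 5 C$ ($w{\left(C \right)} = 5 \left(-4 + C\right) = -20 + 5 C$)
$X{\left(K,Y \right)} = Y$
$G{\left(j,L \right)} = -20 + j + 5 L$ ($G{\left(j,L \right)} = \left(-20 + 5 L\right) + j = -20 + j + 5 L$)
$J{\left(c,d \right)} = -19 + d$ ($J{\left(c,d \right)} = d - 19 = -19 + d$)
$X{\left(-29,-117 \right)} + J{\left(G{\left(6,14 \right)},y{\left(5 \right)} \right)} = -117 - 89 = -206$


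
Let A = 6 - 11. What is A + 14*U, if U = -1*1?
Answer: -19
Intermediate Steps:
U = -1
A = -5
A + 14*U = -5 + 14*(-1) = -5 - 14 = -19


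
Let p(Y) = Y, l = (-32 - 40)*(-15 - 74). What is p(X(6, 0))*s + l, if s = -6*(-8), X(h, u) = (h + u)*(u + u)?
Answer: 6408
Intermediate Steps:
X(h, u) = 2*u*(h + u) (X(h, u) = (h + u)*(2*u) = 2*u*(h + u))
l = 6408 (l = -72*(-89) = 6408)
s = 48
p(X(6, 0))*s + l = (2*0*(6 + 0))*48 + 6408 = (2*0*6)*48 + 6408 = 0*48 + 6408 = 0 + 6408 = 6408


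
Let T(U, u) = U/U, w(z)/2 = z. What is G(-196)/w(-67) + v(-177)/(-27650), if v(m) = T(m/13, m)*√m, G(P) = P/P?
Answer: -1/134 - I*√177/27650 ≈ -0.0074627 - 0.00048116*I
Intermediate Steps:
w(z) = 2*z
T(U, u) = 1
G(P) = 1
v(m) = √m (v(m) = 1*√m = √m)
G(-196)/w(-67) + v(-177)/(-27650) = 1/(2*(-67)) + √(-177)/(-27650) = 1/(-134) + (I*√177)*(-1/27650) = 1*(-1/134) - I*√177/27650 = -1/134 - I*√177/27650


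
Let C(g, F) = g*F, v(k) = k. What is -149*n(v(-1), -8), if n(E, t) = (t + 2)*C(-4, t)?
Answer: 28608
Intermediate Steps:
C(g, F) = F*g
n(E, t) = -4*t*(2 + t) (n(E, t) = (t + 2)*(t*(-4)) = (2 + t)*(-4*t) = -4*t*(2 + t))
-149*n(v(-1), -8) = -(-596)*(-8)*(2 - 8) = -(-596)*(-8)*(-6) = -149*(-192) = 28608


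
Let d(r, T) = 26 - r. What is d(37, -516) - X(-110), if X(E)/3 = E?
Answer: 319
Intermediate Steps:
X(E) = 3*E
d(37, -516) - X(-110) = (26 - 1*37) - 3*(-110) = (26 - 37) - 1*(-330) = -11 + 330 = 319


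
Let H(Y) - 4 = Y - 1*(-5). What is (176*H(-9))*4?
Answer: 0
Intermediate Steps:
H(Y) = 9 + Y (H(Y) = 4 + (Y - 1*(-5)) = 4 + (Y + 5) = 4 + (5 + Y) = 9 + Y)
(176*H(-9))*4 = (176*(9 - 9))*4 = (176*0)*4 = 0*4 = 0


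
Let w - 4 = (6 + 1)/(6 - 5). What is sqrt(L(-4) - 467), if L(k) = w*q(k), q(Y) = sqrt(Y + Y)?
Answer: sqrt(-467 + 22*I*sqrt(2)) ≈ 0.71946 + 21.622*I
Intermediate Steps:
q(Y) = sqrt(2)*sqrt(Y) (q(Y) = sqrt(2*Y) = sqrt(2)*sqrt(Y))
w = 11 (w = 4 + (6 + 1)/(6 - 5) = 4 + 7/1 = 4 + 7*1 = 4 + 7 = 11)
L(k) = 11*sqrt(2)*sqrt(k) (L(k) = 11*(sqrt(2)*sqrt(k)) = 11*sqrt(2)*sqrt(k))
sqrt(L(-4) - 467) = sqrt(11*sqrt(2)*sqrt(-4) - 467) = sqrt(11*sqrt(2)*(2*I) - 467) = sqrt(22*I*sqrt(2) - 467) = sqrt(-467 + 22*I*sqrt(2))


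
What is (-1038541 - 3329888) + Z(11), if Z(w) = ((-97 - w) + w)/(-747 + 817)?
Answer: -305790127/70 ≈ -4.3684e+6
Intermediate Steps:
Z(w) = -97/70
(-1038541 - 3329888) + Z(11) = (-1038541 - 3329888) - 97/70 = -4368429 - 97/70 = -305790127/70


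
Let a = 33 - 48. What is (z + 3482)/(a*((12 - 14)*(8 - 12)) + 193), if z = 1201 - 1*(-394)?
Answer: 5077/73 ≈ 69.548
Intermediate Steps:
a = -15
z = 1595 (z = 1201 + 394 = 1595)
(z + 3482)/(a*((12 - 14)*(8 - 12)) + 193) = (1595 + 3482)/(-15*(12 - 14)*(8 - 12) + 193) = 5077/(-(-30)*(-4) + 193) = 5077/(-15*8 + 193) = 5077/(-120 + 193) = 5077/73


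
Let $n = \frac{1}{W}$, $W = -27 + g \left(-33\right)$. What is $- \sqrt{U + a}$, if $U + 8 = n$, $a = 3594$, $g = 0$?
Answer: $- \frac{\sqrt{290463}}{9} \approx -59.883$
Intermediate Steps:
$W = -27$ ($W = -27 + 0 \left(-33\right) = -27 + 0 = -27$)
$n = - \frac{1}{27}$ ($n = \frac{1}{-27} = - \frac{1}{27} \approx -0.037037$)
$U = - \frac{217}{27}$ ($U = -8 - \frac{1}{27} = - \frac{217}{27} \approx -8.037$)
$- \sqrt{U + a} = - \sqrt{- \frac{217}{27} + 3594} = - \sqrt{\frac{96821}{27}} = - \frac{\sqrt{290463}}{9}$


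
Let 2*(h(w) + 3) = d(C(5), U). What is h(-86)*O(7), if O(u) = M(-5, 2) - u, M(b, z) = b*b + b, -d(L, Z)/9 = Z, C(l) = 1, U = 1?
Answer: -195/2 ≈ -97.500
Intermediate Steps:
d(L, Z) = -9*Z
M(b, z) = b + b**2 (M(b, z) = b**2 + b = b + b**2)
h(w) = -15/2 (h(w) = -3 + (-9*1)/2 = -3 + (1/2)*(-9) = -3 - 9/2 = -15/2)
O(u) = 20 - u (O(u) = -5*(1 - 5) - u = -5*(-4) - u = 20 - u)
h(-86)*O(7) = -15*(20 - 1*7)/2 = -15*(20 - 7)/2 = -15/2*13 = -195/2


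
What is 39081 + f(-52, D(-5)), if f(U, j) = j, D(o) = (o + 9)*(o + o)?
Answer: 39041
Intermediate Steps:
D(o) = 2*o*(9 + o) (D(o) = (9 + o)*(2*o) = 2*o*(9 + o))
39081 + f(-52, D(-5)) = 39081 + 2*(-5)*(9 - 5) = 39081 + 2*(-5)*4 = 39081 - 40 = 39041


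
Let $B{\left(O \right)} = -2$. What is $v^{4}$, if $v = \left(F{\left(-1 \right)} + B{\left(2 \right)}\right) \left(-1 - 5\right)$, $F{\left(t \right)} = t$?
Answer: $104976$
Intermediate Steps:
$v = 18$ ($v = \left(-1 - 2\right) \left(-1 - 5\right) = - 3 \left(-1 - 5\right) = \left(-3\right) \left(-6\right) = 18$)
$v^{4} = 18^{4} = 104976$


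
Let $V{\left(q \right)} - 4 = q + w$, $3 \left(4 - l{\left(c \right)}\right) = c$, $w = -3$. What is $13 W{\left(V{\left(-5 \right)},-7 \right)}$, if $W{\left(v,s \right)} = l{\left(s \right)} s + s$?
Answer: $- \frac{2002}{3} \approx -667.33$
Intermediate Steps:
$l{\left(c \right)} = 4 - \frac{c}{3}$
$V{\left(q \right)} = 1 + q$ ($V{\left(q \right)} = 4 + \left(q - 3\right) = 4 + \left(-3 + q\right) = 1 + q$)
$W{\left(v,s \right)} = s + s \left(4 - \frac{s}{3}\right)$ ($W{\left(v,s \right)} = \left(4 - \frac{s}{3}\right) s + s = s \left(4 - \frac{s}{3}\right) + s = s + s \left(4 - \frac{s}{3}\right)$)
$13 W{\left(V{\left(-5 \right)},-7 \right)} = 13 \cdot \frac{1}{3} \left(-7\right) \left(15 - -7\right) = 13 \cdot \frac{1}{3} \left(-7\right) \left(15 + 7\right) = 13 \cdot \frac{1}{3} \left(-7\right) 22 = 13 \left(- \frac{154}{3}\right) = - \frac{2002}{3}$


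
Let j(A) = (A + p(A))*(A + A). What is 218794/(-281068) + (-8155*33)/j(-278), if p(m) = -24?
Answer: -28094438237/11798672504 ≈ -2.3812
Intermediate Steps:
j(A) = 2*A*(-24 + A) (j(A) = (A - 24)*(A + A) = (-24 + A)*(2*A) = 2*A*(-24 + A))
218794/(-281068) + (-8155*33)/j(-278) = 218794/(-281068) + (-8155*33)/((2*(-278)*(-24 - 278))) = 218794*(-1/281068) - 269115/(2*(-278)*(-302)) = -109397/140534 - 269115/167912 = -28094438237/11798672504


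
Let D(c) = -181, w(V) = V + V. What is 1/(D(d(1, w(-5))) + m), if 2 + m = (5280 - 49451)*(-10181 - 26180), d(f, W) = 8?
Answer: 1/1606101548 ≈ 6.2263e-10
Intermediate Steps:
w(V) = 2*V
m = 1606101729 (m = -2 + (5280 - 49451)*(-10181 - 26180) = -2 - 44171*(-36361) = -2 + 1606101731 = 1606101729)
1/(D(d(1, w(-5))) + m) = 1/(-181 + 1606101729) = 1/1606101548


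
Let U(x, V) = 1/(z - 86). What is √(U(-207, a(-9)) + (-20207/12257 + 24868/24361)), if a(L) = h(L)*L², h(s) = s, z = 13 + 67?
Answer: I*√8823426993532914/105385686 ≈ 0.89133*I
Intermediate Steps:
z = 80
a(L) = L³ (a(L) = L*L² = L³)
U(x, V) = -⅙ (U(x, V) = 1/(80 - 86) = 1/(-6) = -⅙)
√(U(-207, a(-9)) + (-20207/12257 + 24868/24361)) = √(-⅙ + (-20207/12257 + 24868/24361)) = √(-⅙ - 11026803/17564281) = √(-83725099/105385686) = I*√8823426993532914/105385686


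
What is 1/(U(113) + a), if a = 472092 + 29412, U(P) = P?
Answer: 1/501617 ≈ 1.9936e-6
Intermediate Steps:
a = 501504
1/(U(113) + a) = 1/(113 + 501504) = 1/501617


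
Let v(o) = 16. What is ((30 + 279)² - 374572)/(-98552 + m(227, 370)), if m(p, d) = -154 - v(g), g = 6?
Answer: 279091/98722 ≈ 2.8270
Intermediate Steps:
m(p, d) = -170 (m(p, d) = -154 - 1*16 = -154 - 16 = -170)
((30 + 279)² - 374572)/(-98552 + m(227, 370)) = ((30 + 279)² - 374572)/(-98552 - 170) = (309² - 374572)/(-98722) = (95481 - 374572)*(-1/98722) = -279091*(-1/98722) = 279091/98722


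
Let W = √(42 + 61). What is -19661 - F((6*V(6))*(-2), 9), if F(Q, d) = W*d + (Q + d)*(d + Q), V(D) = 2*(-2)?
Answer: -22910 - 9*√103 ≈ -23001.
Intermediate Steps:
V(D) = -4
W = √103 ≈ 10.149
F(Q, d) = (Q + d)² + d*√103 (F(Q, d) = √103*d + (Q + d)*(d + Q) = d*√103 + (Q + d)*(Q + d) = d*√103 + (Q + d)² = (Q + d)² + d*√103)
-19661 - F((6*V(6))*(-2), 9) = -19661 - (((6*(-4))*(-2) + 9)² + 9*√103) = -19661 - ((-24*(-2) + 9)² + 9*√103) = -19661 - ((48 + 9)² + 9*√103) = -19661 - (57² + 9*√103) = -19661 - (3249 + 9*√103) = -19661 + (-3249 - 9*√103) = -22910 - 9*√103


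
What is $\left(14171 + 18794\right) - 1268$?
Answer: $31697$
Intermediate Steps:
$\left(14171 + 18794\right) - 1268 = 32965 - 1268 = 31697$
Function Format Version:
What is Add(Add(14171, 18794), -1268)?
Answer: 31697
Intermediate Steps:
Add(Add(14171, 18794), -1268) = Add(32965, -1268) = 31697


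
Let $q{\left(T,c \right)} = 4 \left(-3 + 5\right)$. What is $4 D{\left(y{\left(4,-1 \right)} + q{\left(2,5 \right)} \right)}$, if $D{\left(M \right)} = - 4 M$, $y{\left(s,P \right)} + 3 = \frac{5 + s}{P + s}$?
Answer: $-128$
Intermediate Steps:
$y{\left(s,P \right)} = -3 + \frac{5 + s}{P + s}$
$q{\left(T,c \right)} = 8$ ($q{\left(T,c \right)} = 4 \cdot 2 = 8$)
$4 D{\left(y{\left(4,-1 \right)} + q{\left(2,5 \right)} \right)} = 4 \left(- 4 \left(\frac{5 - -3 - 8}{-1 + 4} + 8\right)\right) = 4 \left(- 4 \left(\frac{5 + 3 - 8}{3} + 8\right)\right) = 4 \left(- 4 \left(\frac{1}{3} \cdot 0 + 8\right)\right) = 4 \left(- 4 \left(0 + 8\right)\right) = 4 \left(\left(-4\right) 8\right) = 4 \left(-32\right) = -128$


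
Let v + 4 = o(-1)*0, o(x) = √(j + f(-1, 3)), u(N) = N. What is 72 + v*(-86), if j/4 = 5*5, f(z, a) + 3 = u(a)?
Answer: 416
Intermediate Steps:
f(z, a) = -3 + a
j = 100 (j = 4*(5*5) = 4*25 = 100)
o(x) = 10 (o(x) = √(100 + (-3 + 3)) = √(100 + 0) = √100 = 10)
v = -4 (v = -4 + 10*0 = -4 + 0 = -4)
72 + v*(-86) = 72 - 4*(-86) = 72 + 344 = 416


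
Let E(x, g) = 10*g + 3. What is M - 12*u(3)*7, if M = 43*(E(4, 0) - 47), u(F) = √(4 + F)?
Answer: -1892 - 84*√7 ≈ -2114.2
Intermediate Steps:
E(x, g) = 3 + 10*g
M = -1892 (M = 43*((3 + 10*0) - 47) = 43*((3 + 0) - 47) = 43*(3 - 47) = 43*(-44) = -1892)
M - 12*u(3)*7 = -1892 - 12*√(4 + 3)*7 = -1892 - 12*√7*7 = -1892 - 84*√7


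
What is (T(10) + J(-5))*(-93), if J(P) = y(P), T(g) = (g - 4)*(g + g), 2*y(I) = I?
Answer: -21855/2 ≈ -10928.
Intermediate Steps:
y(I) = I/2
T(g) = 2*g*(-4 + g) (T(g) = (-4 + g)*(2*g) = 2*g*(-4 + g))
J(P) = P/2
(T(10) + J(-5))*(-93) = (2*10*(-4 + 10) + (1/2)*(-5))*(-93) = (2*10*6 - 5/2)*(-93) = (120 - 5/2)*(-93) = (235/2)*(-93) = -21855/2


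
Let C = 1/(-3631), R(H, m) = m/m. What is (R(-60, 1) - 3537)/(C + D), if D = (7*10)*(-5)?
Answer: 12839216/1270851 ≈ 10.103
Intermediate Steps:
R(H, m) = 1
C = -1/3631 ≈ -0.00027541
D = -350 (D = 70*(-5) = -350)
(R(-60, 1) - 3537)/(C + D) = (1 - 3537)/(-1/3631 - 350) = -3536/(-1270851/3631) = -3536*(-3631/1270851) = 12839216/1270851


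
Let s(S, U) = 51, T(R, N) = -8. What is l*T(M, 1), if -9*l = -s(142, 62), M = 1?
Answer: -136/3 ≈ -45.333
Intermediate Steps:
l = 17/3 (l = -(-1)*51/9 = -⅑*(-51) = 17/3 ≈ 5.6667)
l*T(M, 1) = (17/3)*(-8) = -136/3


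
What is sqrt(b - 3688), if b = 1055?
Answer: I*sqrt(2633) ≈ 51.313*I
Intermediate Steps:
sqrt(b - 3688) = sqrt(1055 - 3688) = sqrt(-2633) = I*sqrt(2633)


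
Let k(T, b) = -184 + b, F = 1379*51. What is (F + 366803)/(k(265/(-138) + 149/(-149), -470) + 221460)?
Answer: 218566/110403 ≈ 1.9797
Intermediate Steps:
F = 70329
(F + 366803)/(k(265/(-138) + 149/(-149), -470) + 221460) = (70329 + 366803)/((-184 - 470) + 221460) = 437132/(-654 + 221460) = 437132/220806 = 437132*(1/220806) = 218566/110403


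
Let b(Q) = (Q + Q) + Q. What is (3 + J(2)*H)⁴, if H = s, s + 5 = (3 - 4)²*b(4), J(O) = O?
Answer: 83521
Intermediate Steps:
b(Q) = 3*Q (b(Q) = 2*Q + Q = 3*Q)
s = 7 (s = -5 + (3 - 4)²*(3*4) = -5 + (-1)²*12 = -5 + 1*12 = -5 + 12 = 7)
H = 7
(3 + J(2)*H)⁴ = (3 + 2*7)⁴ = (3 + 14)⁴ = 17⁴ = 83521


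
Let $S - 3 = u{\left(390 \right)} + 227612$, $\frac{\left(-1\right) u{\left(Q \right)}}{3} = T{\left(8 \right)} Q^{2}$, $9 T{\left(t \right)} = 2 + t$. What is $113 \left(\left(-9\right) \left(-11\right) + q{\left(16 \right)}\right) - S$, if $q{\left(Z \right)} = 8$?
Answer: $291476$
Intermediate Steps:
$T{\left(t \right)} = \frac{2}{9} + \frac{t}{9}$ ($T{\left(t \right)} = \frac{2 + t}{9} = \frac{2}{9} + \frac{t}{9}$)
$u{\left(Q \right)} = - \frac{10 Q^{2}}{3}$ ($u{\left(Q \right)} = - 3 \left(\frac{2}{9} + \frac{1}{9} \cdot 8\right) Q^{2} = - 3 \left(\frac{2}{9} + \frac{8}{9}\right) Q^{2} = - 3 \frac{10 Q^{2}}{9} = - \frac{10 Q^{2}}{3}$)
$S = -279385$ ($S = 3 + \left(- \frac{10 \cdot 390^{2}}{3} + 227612\right) = 3 + \left(\left(- \frac{10}{3}\right) 152100 + 227612\right) = 3 + \left(-507000 + 227612\right) = 3 - 279388 = -279385$)
$113 \left(\left(-9\right) \left(-11\right) + q{\left(16 \right)}\right) - S = 113 \left(\left(-9\right) \left(-11\right) + 8\right) - -279385 = 113 \left(99 + 8\right) + 279385 = 113 \cdot 107 + 279385 = 12091 + 279385 = 291476$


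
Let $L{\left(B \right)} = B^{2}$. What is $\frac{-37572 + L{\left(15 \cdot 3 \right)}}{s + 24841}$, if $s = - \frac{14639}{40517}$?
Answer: $- \frac{480085933}{335489386} \approx -1.431$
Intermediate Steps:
$s = - \frac{14639}{40517}$ ($s = \left(-14639\right) \frac{1}{40517} = - \frac{14639}{40517} \approx -0.36131$)
$\frac{-37572 + L{\left(15 \cdot 3 \right)}}{s + 24841} = \frac{-37572 + \left(15 \cdot 3\right)^{2}}{- \frac{14639}{40517} + 24841} = \frac{-37572 + 45^{2}}{\frac{1006468158}{40517}} = \left(-37572 + 2025\right) \frac{40517}{1006468158} = \left(-35547\right) \frac{40517}{1006468158} = - \frac{480085933}{335489386}$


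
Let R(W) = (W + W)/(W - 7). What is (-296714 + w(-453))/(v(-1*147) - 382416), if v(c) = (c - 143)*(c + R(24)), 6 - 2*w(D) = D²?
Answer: 13576727/11580564 ≈ 1.1724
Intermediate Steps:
R(W) = 2*W/(-7 + W) (R(W) = (2*W)/(-7 + W) = 2*W/(-7 + W))
w(D) = 3 - D²/2
v(c) = (-143 + c)*(48/17 + c) (v(c) = (c - 143)*(c + 2*24/(-7 + 24)) = (-143 + c)*(c + 2*24/17) = (-143 + c)*(c + 2*24*(1/17)) = (-143 + c)*(c + 48/17) = (-143 + c)*(48/17 + c))
(-296714 + w(-453))/(v(-1*147) - 382416) = (-296714 + (3 - ½*(-453)²))/((-6864/17 + (-1*147)² - (-2383)*147/17) - 382416) = (-296714 + (3 - ½*205209))/((-6864/17 + (-147)² - 2383/17*(-147)) - 382416) = (-296714 + (3 - 205209/2))/((-6864/17 + 21609 + 350301/17) - 382416) = (-296714 - 205203/2)/(710790/17 - 382416) = -798631/(2*(-5790282/17)) = -798631/2*(-17/5790282) = 13576727/11580564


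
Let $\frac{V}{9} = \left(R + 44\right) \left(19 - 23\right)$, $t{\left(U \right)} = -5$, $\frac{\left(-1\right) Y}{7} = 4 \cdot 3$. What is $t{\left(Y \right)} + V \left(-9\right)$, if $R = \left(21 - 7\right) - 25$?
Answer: $10687$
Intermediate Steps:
$R = -11$ ($R = 14 - 25 = -11$)
$Y = -84$ ($Y = - 7 \cdot 4 \cdot 3 = \left(-7\right) 12 = -84$)
$V = -1188$ ($V = 9 \left(-11 + 44\right) \left(19 - 23\right) = 9 \cdot 33 \left(-4\right) = 9 \left(-132\right) = -1188$)
$t{\left(Y \right)} + V \left(-9\right) = -5 - -10692 = -5 + 10692 = 10687$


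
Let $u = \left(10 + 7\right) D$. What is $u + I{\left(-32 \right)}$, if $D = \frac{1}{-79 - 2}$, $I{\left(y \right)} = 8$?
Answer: $\frac{631}{81} \approx 7.7901$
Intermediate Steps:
$D = - \frac{1}{81}$ ($D = \frac{1}{-81} = - \frac{1}{81} \approx -0.012346$)
$u = - \frac{17}{81}$ ($u = \left(10 + 7\right) \left(- \frac{1}{81}\right) = 17 \left(- \frac{1}{81}\right) = - \frac{17}{81} \approx -0.20988$)
$u + I{\left(-32 \right)} = - \frac{17}{81} + 8 = \frac{631}{81}$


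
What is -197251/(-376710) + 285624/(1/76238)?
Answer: 8203011880492771/376710 ≈ 2.1775e+10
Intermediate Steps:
-197251/(-376710) + 285624/(1/76238) = -197251*(-1/376710) + 285624/(1/76238) = 197251/376710 + 285624*76238 = 197251/376710 + 21775402512 = 8203011880492771/376710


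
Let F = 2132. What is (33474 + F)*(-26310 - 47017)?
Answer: -2610881162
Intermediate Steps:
(33474 + F)*(-26310 - 47017) = (33474 + 2132)*(-26310 - 47017) = 35606*(-73327) = -2610881162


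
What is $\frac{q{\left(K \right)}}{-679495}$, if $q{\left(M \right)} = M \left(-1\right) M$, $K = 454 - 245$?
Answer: $\frac{43681}{679495} \approx 0.064285$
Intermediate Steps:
$K = 209$ ($K = 454 - 245 = 209$)
$q{\left(M \right)} = - M^{2}$ ($q{\left(M \right)} = - M M = - M^{2}$)
$\frac{q{\left(K \right)}}{-679495} = \frac{\left(-1\right) 209^{2}}{-679495} = \left(-1\right) 43681 \left(- \frac{1}{679495}\right) = \left(-43681\right) \left(- \frac{1}{679495}\right) = \frac{43681}{679495}$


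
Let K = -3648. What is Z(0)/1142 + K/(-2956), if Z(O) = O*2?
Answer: 912/739 ≈ 1.2341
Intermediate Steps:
Z(O) = 2*O
Z(0)/1142 + K/(-2956) = (2*0)/1142 - 3648/(-2956) = 0*(1/1142) - 3648*(-1/2956) = 0 + 912/739 = 912/739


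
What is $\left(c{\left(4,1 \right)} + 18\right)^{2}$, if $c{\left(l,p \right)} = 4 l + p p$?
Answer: $1225$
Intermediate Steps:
$c{\left(l,p \right)} = p^{2} + 4 l$ ($c{\left(l,p \right)} = 4 l + p^{2} = p^{2} + 4 l$)
$\left(c{\left(4,1 \right)} + 18\right)^{2} = \left(\left(1^{2} + 4 \cdot 4\right) + 18\right)^{2} = \left(\left(1 + 16\right) + 18\right)^{2} = \left(17 + 18\right)^{2} = 35^{2} = 1225$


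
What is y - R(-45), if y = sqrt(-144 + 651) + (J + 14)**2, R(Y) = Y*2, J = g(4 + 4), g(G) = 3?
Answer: 379 + 13*sqrt(3) ≈ 401.52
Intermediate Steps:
J = 3
R(Y) = 2*Y
y = 289 + 13*sqrt(3) (y = sqrt(-144 + 651) + (3 + 14)**2 = sqrt(507) + 17**2 = 13*sqrt(3) + 289 = 289 + 13*sqrt(3) ≈ 311.52)
y - R(-45) = (289 + 13*sqrt(3)) - 2*(-45) = (289 + 13*sqrt(3)) - 1*(-90) = (289 + 13*sqrt(3)) + 90 = 379 + 13*sqrt(3)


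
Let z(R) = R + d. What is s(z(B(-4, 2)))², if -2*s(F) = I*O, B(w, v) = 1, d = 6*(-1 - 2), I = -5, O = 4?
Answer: 100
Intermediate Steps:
d = -18 (d = 6*(-3) = -18)
z(R) = -18 + R (z(R) = R - 18 = -18 + R)
s(F) = 10 (s(F) = -(-5)*4/2 = -½*(-20) = 10)
s(z(B(-4, 2)))² = 10² = 100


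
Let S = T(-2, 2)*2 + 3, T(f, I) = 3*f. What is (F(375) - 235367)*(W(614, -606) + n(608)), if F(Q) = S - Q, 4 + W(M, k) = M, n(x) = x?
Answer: -287144718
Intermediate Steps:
W(M, k) = -4 + M
S = -9 (S = (3*(-2))*2 + 3 = -6*2 + 3 = -12 + 3 = -9)
F(Q) = -9 - Q
(F(375) - 235367)*(W(614, -606) + n(608)) = ((-9 - 1*375) - 235367)*((-4 + 614) + 608) = ((-9 - 375) - 235367)*(610 + 608) = (-384 - 235367)*1218 = -235751*1218 = -287144718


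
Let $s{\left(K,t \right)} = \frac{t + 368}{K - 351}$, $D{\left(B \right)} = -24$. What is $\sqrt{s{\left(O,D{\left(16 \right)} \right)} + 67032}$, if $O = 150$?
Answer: $\frac{8 \sqrt{42313917}}{201} \approx 258.9$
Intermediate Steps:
$s{\left(K,t \right)} = \frac{368 + t}{-351 + K}$
$\sqrt{s{\left(O,D{\left(16 \right)} \right)} + 67032} = \sqrt{\frac{368 - 24}{-351 + 150} + 67032} = \sqrt{\frac{1}{-201} \cdot 344 + 67032} = \sqrt{\left(- \frac{1}{201}\right) 344 + 67032} = \sqrt{- \frac{344}{201} + 67032} = \sqrt{\frac{13473088}{201}} = \frac{8 \sqrt{42313917}}{201}$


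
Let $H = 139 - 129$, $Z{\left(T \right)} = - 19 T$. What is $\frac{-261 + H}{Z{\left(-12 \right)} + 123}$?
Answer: $- \frac{251}{351} \approx -0.7151$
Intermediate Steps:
$H = 10$
$\frac{-261 + H}{Z{\left(-12 \right)} + 123} = \frac{-261 + 10}{\left(-19\right) \left(-12\right) + 123} = \frac{1}{228 + 123} \left(-251\right) = \frac{1}{351} \left(-251\right) = - \frac{251}{351}$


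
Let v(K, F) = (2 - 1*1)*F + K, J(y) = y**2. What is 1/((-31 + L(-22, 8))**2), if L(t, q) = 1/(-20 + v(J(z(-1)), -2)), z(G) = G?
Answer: 441/425104 ≈ 0.0010374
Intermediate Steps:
v(K, F) = F + K (v(K, F) = (2 - 1)*F + K = 1*F + K = F + K)
L(t, q) = -1/21 (L(t, q) = 1/(-20 + (-2 + (-1)**2)) = 1/(-20 + (-2 + 1)) = 1/(-20 - 1) = 1/(-21) = -1/21)
1/((-31 + L(-22, 8))**2) = 1/((-31 - 1/21)**2) = 1/((-652/21)**2) = 1/(425104/441) = 441/425104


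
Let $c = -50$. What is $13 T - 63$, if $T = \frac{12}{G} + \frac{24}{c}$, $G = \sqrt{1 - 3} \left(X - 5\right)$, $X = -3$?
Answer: $- \frac{1731}{25} + \frac{39 i \sqrt{2}}{4} \approx -69.24 + 13.789 i$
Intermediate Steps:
$G = - 8 i \sqrt{2}$ ($G = \sqrt{1 - 3} \left(-3 - 5\right) = \sqrt{-2} \left(-8\right) = i \sqrt{2} \left(-8\right) = - 8 i \sqrt{2} \approx - 11.314 i$)
$T = - \frac{12}{25} + \frac{3 i \sqrt{2}}{4}$ ($T = \frac{12}{\left(-8\right) i \sqrt{2}} + \frac{24}{-50} = 12 \frac{i \sqrt{2}}{16} + 24 \left(- \frac{1}{50}\right) = \frac{3 i \sqrt{2}}{4} - \frac{12}{25} = - \frac{12}{25} + \frac{3 i \sqrt{2}}{4} \approx -0.48 + 1.0607 i$)
$13 T - 63 = 13 \left(- \frac{12}{25} + \frac{3 i \sqrt{2}}{4}\right) - 63 = \left(- \frac{156}{25} + \frac{39 i \sqrt{2}}{4}\right) - 63 = - \frac{1731}{25} + \frac{39 i \sqrt{2}}{4}$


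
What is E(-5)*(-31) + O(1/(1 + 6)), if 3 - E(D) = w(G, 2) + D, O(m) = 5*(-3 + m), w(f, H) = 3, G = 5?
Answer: -1185/7 ≈ -169.29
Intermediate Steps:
O(m) = -15 + 5*m
E(D) = -D (E(D) = 3 - (3 + D) = 3 + (-3 - D) = -D)
E(-5)*(-31) + O(1/(1 + 6)) = -1*(-5)*(-31) + (-15 + 5/(1 + 6)) = 5*(-31) + (-15 + 5/7) = -155 + (-15 + 5*(⅐)) = -155 + (-15 + 5/7) = -155 - 100/7 = -1185/7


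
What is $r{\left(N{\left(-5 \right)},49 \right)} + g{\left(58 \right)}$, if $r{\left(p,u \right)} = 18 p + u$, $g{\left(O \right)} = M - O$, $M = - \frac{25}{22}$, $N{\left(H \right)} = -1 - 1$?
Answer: $- \frac{1015}{22} \approx -46.136$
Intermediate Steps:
$N{\left(H \right)} = -2$
$M = - \frac{25}{22}$ ($M = \left(-25\right) \frac{1}{22} = - \frac{25}{22} \approx -1.1364$)
$g{\left(O \right)} = - \frac{25}{22} - O$
$r{\left(p,u \right)} = u + 18 p$
$r{\left(N{\left(-5 \right)},49 \right)} + g{\left(58 \right)} = \left(49 + 18 \left(-2\right)\right) - \frac{1301}{22} = \left(49 - 36\right) - \frac{1301}{22} = 13 - \frac{1301}{22} = - \frac{1015}{22}$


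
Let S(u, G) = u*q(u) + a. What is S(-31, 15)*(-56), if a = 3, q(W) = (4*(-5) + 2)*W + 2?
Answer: 971992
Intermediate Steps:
q(W) = 2 - 18*W (q(W) = (-20 + 2)*W + 2 = -18*W + 2 = 2 - 18*W)
S(u, G) = 3 + u*(2 - 18*u) (S(u, G) = u*(2 - 18*u) + 3 = 3 + u*(2 - 18*u))
S(-31, 15)*(-56) = (3 - 2*(-31)*(-1 + 9*(-31)))*(-56) = (3 - 2*(-31)*(-1 - 279))*(-56) = (3 - 2*(-31)*(-280))*(-56) = (3 - 17360)*(-56) = -17357*(-56) = 971992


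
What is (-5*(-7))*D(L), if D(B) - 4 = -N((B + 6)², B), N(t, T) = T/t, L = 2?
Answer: 4445/32 ≈ 138.91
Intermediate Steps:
D(B) = 4 - B/(6 + B)² (D(B) = 4 - B/((B + 6)²) = 4 - B/((6 + B)²) = 4 - B/(6 + B)²)
(-5*(-7))*D(L) = (-5*(-7))*(4 - 1*2/(6 + 2)²) = 35*(4 - 1*2/8²) = 35*(4 - 1*2*1/64) = 35*(4 - 1/32) = 35*(127/32) = 4445/32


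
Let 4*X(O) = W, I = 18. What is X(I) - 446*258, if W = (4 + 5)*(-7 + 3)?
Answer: -115077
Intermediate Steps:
W = -36 (W = 9*(-4) = -36)
X(O) = -9 (X(O) = (¼)*(-36) = -9)
X(I) - 446*258 = -9 - 446*258 = -9 - 115068 = -115077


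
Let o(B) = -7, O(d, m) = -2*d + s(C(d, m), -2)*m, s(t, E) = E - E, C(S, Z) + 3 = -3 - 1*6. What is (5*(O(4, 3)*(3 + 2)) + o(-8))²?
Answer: 42849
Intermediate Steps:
C(S, Z) = -12 (C(S, Z) = -3 + (-3 - 1*6) = -3 + (-3 - 6) = -3 - 9 = -12)
s(t, E) = 0
O(d, m) = -2*d (O(d, m) = -2*d + 0*m = -2*d + 0 = -2*d)
(5*(O(4, 3)*(3 + 2)) + o(-8))² = (5*((-2*4)*(3 + 2)) - 7)² = (5*(-8*5) - 7)² = (5*(-40) - 7)² = (-200 - 7)² = (-207)² = 42849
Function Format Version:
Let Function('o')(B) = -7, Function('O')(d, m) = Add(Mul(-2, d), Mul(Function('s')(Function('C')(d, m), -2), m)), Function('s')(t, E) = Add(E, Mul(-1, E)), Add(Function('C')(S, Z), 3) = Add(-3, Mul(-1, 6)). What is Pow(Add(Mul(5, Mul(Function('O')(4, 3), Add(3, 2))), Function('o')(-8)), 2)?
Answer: 42849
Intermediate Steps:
Function('C')(S, Z) = -12 (Function('C')(S, Z) = Add(-3, Add(-3, Mul(-1, 6))) = Add(-3, Add(-3, -6)) = Add(-3, -9) = -12)
Function('s')(t, E) = 0
Function('O')(d, m) = Mul(-2, d) (Function('O')(d, m) = Add(Mul(-2, d), Mul(0, m)) = Add(Mul(-2, d), 0) = Mul(-2, d))
Pow(Add(Mul(5, Mul(Function('O')(4, 3), Add(3, 2))), Function('o')(-8)), 2) = Pow(Add(Mul(5, Mul(Mul(-2, 4), Add(3, 2))), -7), 2) = Pow(Add(Mul(5, Mul(-8, 5)), -7), 2) = Pow(Add(Mul(5, -40), -7), 2) = Pow(Add(-200, -7), 2) = Pow(-207, 2) = 42849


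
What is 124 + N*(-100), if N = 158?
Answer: -15676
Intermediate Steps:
124 + N*(-100) = 124 + 158*(-100) = 124 - 15800 = -15676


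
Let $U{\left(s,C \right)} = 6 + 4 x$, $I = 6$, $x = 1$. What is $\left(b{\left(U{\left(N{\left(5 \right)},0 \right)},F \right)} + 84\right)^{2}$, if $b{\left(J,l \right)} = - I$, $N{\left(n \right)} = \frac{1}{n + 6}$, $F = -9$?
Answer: $6084$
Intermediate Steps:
$N{\left(n \right)} = \frac{1}{6 + n}$
$U{\left(s,C \right)} = 10$ ($U{\left(s,C \right)} = 6 + 4 \cdot 1 = 6 + 4 = 10$)
$b{\left(J,l \right)} = -6$ ($b{\left(J,l \right)} = \left(-1\right) 6 = -6$)
$\left(b{\left(U{\left(N{\left(5 \right)},0 \right)},F \right)} + 84\right)^{2} = \left(-6 + 84\right)^{2} = 78^{2} = 6084$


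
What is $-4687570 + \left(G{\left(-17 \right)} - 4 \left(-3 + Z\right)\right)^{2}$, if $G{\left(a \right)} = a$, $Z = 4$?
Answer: $-4687129$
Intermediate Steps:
$-4687570 + \left(G{\left(-17 \right)} - 4 \left(-3 + Z\right)\right)^{2} = -4687570 + \left(-17 - 4 \left(-3 + 4\right)\right)^{2} = -4687570 + \left(-17 - 4\right)^{2} = -4687570 + \left(-21\right)^{2} = -4687570 + 441 = -4687129$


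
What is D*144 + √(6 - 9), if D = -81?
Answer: -11664 + I*√3 ≈ -11664.0 + 1.732*I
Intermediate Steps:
D*144 + √(6 - 9) = -81*144 + √(6 - 9) = -11664 + √(-3) = -11664 + I*√3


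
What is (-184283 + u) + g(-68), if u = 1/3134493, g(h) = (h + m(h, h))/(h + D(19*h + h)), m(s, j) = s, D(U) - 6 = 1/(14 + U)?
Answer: -2835570441979238/15387226137 ≈ -1.8428e+5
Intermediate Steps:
D(U) = 6 + 1/(14 + U)
g(h) = 2*h/(h + (85 + 120*h)/(14 + 20*h)) (g(h) = (h + h)/(h + (85 + 6*(19*h + h))/(14 + (19*h + h))) = (2*h)/(h + (85 + 6*(20*h))/(14 + 20*h)) = (2*h)/(h + (85 + 120*h)/(14 + 20*h)) = 2*h/(h + (85 + 120*h)/(14 + 20*h)))
u = 1/3134493 ≈ 3.1903e-7
(-184283 + u) + g(-68) = (-184283 + 1/3134493) + 4*(-68)*(7 + 10*(-68))/(85 + 20*(-68)² + 134*(-68)) = -577633773518/3134493 + 4*(-68)*(7 - 680)/(85 + 20*4624 - 9112) = -577633773518/3134493 + 4*(-68)*(-673)/(85 + 92480 - 9112) = -577633773518/3134493 + 4*(-68)*(-673)/83453 = -577633773518/3134493 + 4*(-68)*(1/83453)*(-673) = -577633773518/3134493 + 10768/4909 = -2835570441979238/15387226137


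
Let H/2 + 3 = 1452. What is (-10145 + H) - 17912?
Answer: -25159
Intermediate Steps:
H = 2898 (H = -6 + 2*1452 = -6 + 2904 = 2898)
(-10145 + H) - 17912 = (-10145 + 2898) - 17912 = -7247 - 17912 = -25159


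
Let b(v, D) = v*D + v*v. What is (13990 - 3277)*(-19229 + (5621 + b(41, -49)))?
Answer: -149296368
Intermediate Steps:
b(v, D) = v² + D*v (b(v, D) = D*v + v² = v² + D*v)
(13990 - 3277)*(-19229 + (5621 + b(41, -49))) = (13990 - 3277)*(-19229 + (5621 + 41*(-49 + 41))) = 10713*(-19229 + (5621 + 41*(-8))) = 10713*(-19229 + (5621 - 328)) = 10713*(-19229 + 5293) = 10713*(-13936) = -149296368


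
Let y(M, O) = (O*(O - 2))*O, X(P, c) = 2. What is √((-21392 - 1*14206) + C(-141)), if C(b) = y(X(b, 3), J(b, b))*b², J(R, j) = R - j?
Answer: I*√35598 ≈ 188.67*I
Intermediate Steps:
y(M, O) = O²*(-2 + O) (y(M, O) = (O*(-2 + O))*O = O²*(-2 + O))
C(b) = 0 (C(b) = ((b - b)²*(-2 + (b - b)))*b² = (0²*(-2 + 0))*b² = (0*(-2))*b² = 0*b² = 0)
√((-21392 - 1*14206) + C(-141)) = √((-21392 - 1*14206) + 0) = √((-21392 - 14206) + 0) = √(-35598 + 0) = √(-35598) = I*√35598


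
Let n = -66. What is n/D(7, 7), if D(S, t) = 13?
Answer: -66/13 ≈ -5.0769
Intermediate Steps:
n/D(7, 7) = -66/13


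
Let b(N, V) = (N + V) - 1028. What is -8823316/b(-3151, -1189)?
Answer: 2205829/1342 ≈ 1643.7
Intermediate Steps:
b(N, V) = -1028 + N + V
-8823316/b(-3151, -1189) = -8823316/(-1028 - 3151 - 1189) = -8823316/(-5368) = -8823316*(-1/5368) = 2205829/1342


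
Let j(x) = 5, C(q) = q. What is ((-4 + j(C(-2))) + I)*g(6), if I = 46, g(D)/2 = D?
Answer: 564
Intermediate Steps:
g(D) = 2*D
((-4 + j(C(-2))) + I)*g(6) = ((-4 + 5) + 46)*(2*6) = (1 + 46)*12 = 47*12 = 564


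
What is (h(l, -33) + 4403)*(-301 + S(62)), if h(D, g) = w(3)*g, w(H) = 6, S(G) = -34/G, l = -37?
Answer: -39308340/31 ≈ -1.2680e+6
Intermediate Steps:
h(D, g) = 6*g
(h(l, -33) + 4403)*(-301 + S(62)) = (6*(-33) + 4403)*(-301 - 34/62) = (-198 + 4403)*(-301 - 34*1/62) = 4205*(-301 - 17/31) = 4205*(-9348/31) = -39308340/31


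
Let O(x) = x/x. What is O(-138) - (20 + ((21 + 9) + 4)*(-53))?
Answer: 1783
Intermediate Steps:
O(x) = 1
O(-138) - (20 + ((21 + 9) + 4)*(-53)) = 1 - (20 + ((21 + 9) + 4)*(-53)) = 1 - (20 + (30 + 4)*(-53)) = 1 - (20 + 34*(-53)) = 1 - (20 - 1802) = 1 - 1*(-1782) = 1 + 1782 = 1783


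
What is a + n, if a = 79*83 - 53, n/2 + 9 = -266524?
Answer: -526562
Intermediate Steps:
n = -533066 (n = -18 + 2*(-266524) = -18 - 533048 = -533066)
a = 6504 (a = 6557 - 53 = 6504)
a + n = 6504 - 533066 = -526562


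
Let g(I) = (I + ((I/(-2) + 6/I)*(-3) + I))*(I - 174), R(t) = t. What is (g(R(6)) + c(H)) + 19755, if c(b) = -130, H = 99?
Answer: 16601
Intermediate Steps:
g(I) = (-174 + I)*(-18/I + 7*I/2) (g(I) = (I + ((I*(-½) + 6/I)*(-3) + I))*(-174 + I) = (I + ((-I/2 + 6/I)*(-3) + I))*(-174 + I) = (I + ((6/I - I/2)*(-3) + I))*(-174 + I) = (I + ((-18/I + 3*I/2) + I))*(-174 + I) = (I + (-18/I + 5*I/2))*(-174 + I) = (-18/I + 7*I/2)*(-174 + I) = (-174 + I)*(-18/I + 7*I/2))
(g(R(6)) + c(H)) + 19755 = ((-18 - 609*6 + 3132/6 + (7/2)*6²) - 130) + 19755 = ((-18 - 3654 + 3132*(⅙) + (7/2)*36) - 130) + 19755 = ((-18 - 3654 + 522 + 126) - 130) + 19755 = (-3024 - 130) + 19755 = -3154 + 19755 = 16601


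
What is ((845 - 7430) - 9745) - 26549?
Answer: -42879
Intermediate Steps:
((845 - 7430) - 9745) - 26549 = (-6585 - 9745) - 26549 = -16330 - 26549 = -42879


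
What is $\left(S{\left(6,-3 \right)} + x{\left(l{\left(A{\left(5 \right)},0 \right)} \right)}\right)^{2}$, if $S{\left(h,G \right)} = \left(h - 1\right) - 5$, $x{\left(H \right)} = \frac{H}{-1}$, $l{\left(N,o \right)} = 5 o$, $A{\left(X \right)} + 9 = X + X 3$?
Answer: $0$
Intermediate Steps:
$A{\left(X \right)} = -9 + 4 X$ ($A{\left(X \right)} = -9 + \left(X + X 3\right) = -9 + \left(X + 3 X\right) = -9 + 4 X$)
$x{\left(H \right)} = - H$ ($x{\left(H \right)} = H \left(-1\right) = - H$)
$S{\left(h,G \right)} = -6 + h$ ($S{\left(h,G \right)} = \left(-1 + h\right) - 5 = -6 + h$)
$\left(S{\left(6,-3 \right)} + x{\left(l{\left(A{\left(5 \right)},0 \right)} \right)}\right)^{2} = \left(\left(-6 + 6\right) - 5 \cdot 0\right)^{2} = \left(0 - 0\right)^{2} = \left(0 + 0\right)^{2} = 0^{2} = 0$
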